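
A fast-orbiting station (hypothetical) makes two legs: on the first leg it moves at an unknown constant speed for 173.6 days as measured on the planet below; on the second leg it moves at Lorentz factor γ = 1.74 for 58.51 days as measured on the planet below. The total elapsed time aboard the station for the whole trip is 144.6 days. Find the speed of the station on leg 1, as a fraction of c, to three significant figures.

β = 0.769

Leg 1: speed unknown; τ_1 = 173.6/γ_1.
Leg 2: γ = 1.74; τ_2 = 58.51/1.740 = 33.63 days.
Total proper time: τ_1 + 33.63 = 144.6, so τ_1 = 144.6 − 33.63 = 111.0 days.
γ_1 = 173.6/111.0 = 1.564; β = √(1 − 1/γ²) = √0.5914.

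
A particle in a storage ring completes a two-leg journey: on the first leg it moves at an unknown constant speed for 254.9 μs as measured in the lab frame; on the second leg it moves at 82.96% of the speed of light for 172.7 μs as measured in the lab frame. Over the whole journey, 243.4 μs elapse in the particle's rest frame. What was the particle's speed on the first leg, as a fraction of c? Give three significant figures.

Leg 1: speed unknown; τ_1 = 254.9/γ_1.
Leg 2: β = 0.8296; γ = 1/√(1 − 0.8296²) = 1/√0.3118 = 1.791; τ_2 = 172.7/1.791 = 96.43 μs.
Total proper time: τ_1 + 96.43 = 243.4, so τ_1 = 243.4 − 96.43 = 147.0 μs.
γ_1 = 254.9/147.0 = 1.734; β = √(1 − 1/γ²) = √0.6675.

β = 0.817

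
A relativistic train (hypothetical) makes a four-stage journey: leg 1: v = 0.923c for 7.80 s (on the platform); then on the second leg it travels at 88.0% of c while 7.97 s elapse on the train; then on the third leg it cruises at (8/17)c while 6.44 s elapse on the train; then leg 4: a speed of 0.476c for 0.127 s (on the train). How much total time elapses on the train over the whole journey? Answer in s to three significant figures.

τ = 17.5 s

Leg 1: γ = 1/√(1 − 0.923²) = 1/√0.1481 = 2.599; τ_1 = 7.80/2.599 = 3.001 s.
Leg 2: 7.97 s is already measured on the train.
Leg 3: 6.44 s is already measured on the train.
Leg 4: 0.127 s is already measured on the train.
Total: 3.001 + 7.970 + 6.440 + 0.1270 s.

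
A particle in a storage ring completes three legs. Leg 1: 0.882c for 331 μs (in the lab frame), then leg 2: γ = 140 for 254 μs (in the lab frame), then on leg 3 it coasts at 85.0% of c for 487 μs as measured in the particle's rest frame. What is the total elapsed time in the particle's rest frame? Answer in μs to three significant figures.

Leg 1: γ = 1/√(1 − 0.882²) = 1/√0.2221 = 2.122; τ_1 = 331/2.122 = 156.0 μs.
Leg 2: γ = 140; τ_2 = 254/140.0 = 1.814 μs.
Leg 3: 487 μs is already measured in the particle's rest frame.
Total: 156.0 + 1.814 + 487.0 μs.

τ = 645 μs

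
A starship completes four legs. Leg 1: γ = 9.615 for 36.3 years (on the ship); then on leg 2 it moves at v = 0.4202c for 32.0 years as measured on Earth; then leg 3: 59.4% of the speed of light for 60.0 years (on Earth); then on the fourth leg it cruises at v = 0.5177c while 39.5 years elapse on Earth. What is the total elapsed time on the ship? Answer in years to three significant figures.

Leg 1: 36.3 years is already measured on the ship.
Leg 2: γ = 1/√(1 − 0.4202²) = 1/√0.8234 = 1.102; τ_2 = 32.0/1.102 = 29.04 years.
Leg 3: β = 0.594; γ = 1/√(1 − 0.594²) = 1/√0.6472 = 1.243; τ_3 = 60.0/1.243 = 48.27 years.
Leg 4: γ = 1/√(1 − 0.5177²) = 1/√0.7320 = 1.169; τ_4 = 39.5/1.169 = 33.79 years.
Total: 36.30 + 29.04 + 48.27 + 33.79 years.

τ = 147 years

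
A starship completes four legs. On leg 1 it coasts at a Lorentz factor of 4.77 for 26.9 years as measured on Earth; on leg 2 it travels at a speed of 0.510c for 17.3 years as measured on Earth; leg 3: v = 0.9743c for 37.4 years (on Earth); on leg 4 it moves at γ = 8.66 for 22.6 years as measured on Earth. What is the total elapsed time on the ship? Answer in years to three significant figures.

Leg 1: γ = 4.77; τ_1 = 26.9/4.770 = 5.639 years.
Leg 2: γ = 1/√(1 − 0.510²) = 1/√0.7399 = 1.163; τ_2 = 17.3/1.163 = 14.88 years.
Leg 3: γ = 1/√(1 − 0.9743²) = 1/√0.05074 = 4.439; τ_3 = 37.4/4.439 = 8.425 years.
Leg 4: γ = 8.66; τ_4 = 22.6/8.660 = 2.610 years.
Total: 5.639 + 14.88 + 8.425 + 2.610 years.

τ = 31.6 years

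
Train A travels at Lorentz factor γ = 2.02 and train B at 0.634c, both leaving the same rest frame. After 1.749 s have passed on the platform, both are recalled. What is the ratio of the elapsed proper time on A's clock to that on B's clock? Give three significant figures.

A: γ = 2.02. B: γ = 1/√(1 − 0.634²) = 1/√0.5980 = 1.293.
τ_A/τ_B = γ_B/γ_A = 1.293/2.020 = 0.6402, so τ_A/τ_B = 0.6402.

τ_A/τ_B = 0.640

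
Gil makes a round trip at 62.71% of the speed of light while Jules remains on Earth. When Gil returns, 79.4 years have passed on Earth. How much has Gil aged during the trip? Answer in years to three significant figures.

β = 0.6271; γ = 1/√(1 − 0.6271²) = 1/√0.6067 = 1.284
Gil's clock measures proper time along the trip: τ = Δt/γ = 79.4/1.284 years.

τ = 61.8 years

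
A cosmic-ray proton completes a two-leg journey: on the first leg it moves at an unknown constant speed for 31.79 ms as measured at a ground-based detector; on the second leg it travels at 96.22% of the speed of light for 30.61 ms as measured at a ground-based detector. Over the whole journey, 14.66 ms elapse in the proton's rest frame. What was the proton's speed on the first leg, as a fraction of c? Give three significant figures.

β = 0.980

Leg 1: speed unknown; τ_1 = 31.79/γ_1.
Leg 2: β = 0.9622; γ = 1/√(1 − 0.9622²) = 1/√0.07417 = 3.672; τ_2 = 30.61/3.672 = 8.336 ms.
Total proper time: τ_1 + 8.336 = 14.66, so τ_1 = 14.66 − 8.336 = 6.324 ms.
γ_1 = 31.79/6.324 = 5.027; β = √(1 − 1/γ²) = √0.9604.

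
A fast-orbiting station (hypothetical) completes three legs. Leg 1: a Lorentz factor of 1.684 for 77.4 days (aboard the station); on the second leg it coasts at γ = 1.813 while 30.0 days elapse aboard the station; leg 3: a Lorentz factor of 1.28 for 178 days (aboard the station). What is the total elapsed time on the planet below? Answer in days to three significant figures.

Δt = 413 days

Leg 1: γ = 1.684; Δt_1 = 1.684 × 77.4 = 130.3 days.
Leg 2: γ = 1.813; Δt_2 = 1.813 × 30.0 = 54.39 days.
Leg 3: γ = 1.28; Δt_3 = 1.280 × 178 = 227.8 days.
Total: 130.3 + 54.39 + 227.8 days.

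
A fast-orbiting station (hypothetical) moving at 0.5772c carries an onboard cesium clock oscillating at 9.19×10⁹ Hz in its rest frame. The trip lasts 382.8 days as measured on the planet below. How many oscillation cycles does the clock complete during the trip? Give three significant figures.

γ = 1/√(1 − 0.5772²) = 1/√0.6668 = 1.225
The oscillator's own cycle count is N = f × τ where τ is the proper time aboard the station. τ = Δt/γ = 382.8/1.225 = 312.6 days = 2.701×10⁷ s.
N = 9.19×10⁹ × 2.701×10⁷ = 2.482×10¹⁷.

N = 2.48×10¹⁷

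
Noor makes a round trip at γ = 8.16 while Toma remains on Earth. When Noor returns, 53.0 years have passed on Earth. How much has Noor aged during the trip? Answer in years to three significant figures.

γ = 8.16
Noor's clock measures proper time along the trip: τ = Δt/γ = 53.0/8.160 years.

τ = 6.50 years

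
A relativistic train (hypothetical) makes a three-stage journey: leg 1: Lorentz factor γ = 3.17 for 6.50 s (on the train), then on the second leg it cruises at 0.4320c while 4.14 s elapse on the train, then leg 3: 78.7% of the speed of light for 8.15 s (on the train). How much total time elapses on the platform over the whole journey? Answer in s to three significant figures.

Δt = 38.4 s

Leg 1: γ = 3.17; Δt_1 = 3.170 × 6.50 = 20.60 s.
Leg 2: γ = 1/√(1 − 0.4320²) = 1/√0.8134 = 1.109; Δt_2 = 1.109 × 4.14 = 4.590 s.
Leg 3: β = 0.787; γ = 1/√(1 − 0.787²) = 1/√0.3806 = 1.621; Δt_3 = 1.621 × 8.15 = 13.21 s.
Total: 20.60 + 4.590 + 13.21 s.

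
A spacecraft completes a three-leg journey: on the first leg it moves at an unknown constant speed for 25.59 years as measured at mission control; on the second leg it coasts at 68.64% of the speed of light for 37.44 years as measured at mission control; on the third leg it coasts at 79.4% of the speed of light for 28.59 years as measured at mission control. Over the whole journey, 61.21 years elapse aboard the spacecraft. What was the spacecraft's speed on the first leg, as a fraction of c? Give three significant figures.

β = 0.761

Leg 1: speed unknown; τ_1 = 25.59/γ_1.
Leg 2: β = 0.6864; γ = 1/√(1 − 0.6864²) = 1/√0.5289 = 1.375; τ_2 = 37.44/1.375 = 27.23 years.
Leg 3: β = 0.794; γ = 1/√(1 − 0.794²) = 1/√0.3696 = 1.645; τ_3 = 28.59/1.645 = 17.38 years.
Total proper time: τ_1 + 27.23 + 17.38 = 61.21, so τ_1 = 61.21 − 44.61 = 16.60 years.
γ_1 = 25.59/16.60 = 1.541; β = √(1 − 1/γ²) = √0.5791.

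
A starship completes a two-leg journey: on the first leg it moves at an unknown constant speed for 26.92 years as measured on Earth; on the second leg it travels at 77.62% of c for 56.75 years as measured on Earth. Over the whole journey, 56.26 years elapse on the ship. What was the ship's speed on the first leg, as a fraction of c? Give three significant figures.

β = 0.649

Leg 1: speed unknown; τ_1 = 26.92/γ_1.
Leg 2: β = 0.7762; γ = 1/√(1 − 0.7762²) = 1/√0.3975 = 1.586; τ_2 = 56.75/1.586 = 35.78 years.
Total proper time: τ_1 + 35.78 = 56.26, so τ_1 = 56.26 − 35.78 = 20.48 years.
γ_1 = 26.92/20.48 = 1.314; β = √(1 − 1/γ²) = √0.4212.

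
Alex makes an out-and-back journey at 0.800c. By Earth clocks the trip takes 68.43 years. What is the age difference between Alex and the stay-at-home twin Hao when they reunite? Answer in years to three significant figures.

Δt − τ = 27.4 years

γ = 1/√(1 − 0.800²) = 5/3 ≈ 1.667
Alex's elapsed proper time: τ = 68.43/1.667 = 41.06 years.
Age gap = Δt − τ = 68.43 − 41.06 years.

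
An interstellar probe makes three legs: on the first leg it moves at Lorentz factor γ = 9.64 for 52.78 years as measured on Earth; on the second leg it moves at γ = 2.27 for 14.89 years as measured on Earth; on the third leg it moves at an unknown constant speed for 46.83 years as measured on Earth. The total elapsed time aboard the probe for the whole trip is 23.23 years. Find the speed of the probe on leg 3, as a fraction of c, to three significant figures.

β = 0.971

Leg 1: γ = 9.64; τ_1 = 52.78/9.640 = 5.475 years.
Leg 2: γ = 2.27; τ_2 = 14.89/2.270 = 6.559 years.
Leg 3: speed unknown; τ_3 = 46.83/γ_3.
Total proper time: 5.475 + 6.559 + τ_3 = 23.23, so τ_3 = 23.23 − 12.03 = 11.20 years.
γ_3 = 46.83/11.20 = 4.183; β = √(1 − 1/γ²) = √0.9428.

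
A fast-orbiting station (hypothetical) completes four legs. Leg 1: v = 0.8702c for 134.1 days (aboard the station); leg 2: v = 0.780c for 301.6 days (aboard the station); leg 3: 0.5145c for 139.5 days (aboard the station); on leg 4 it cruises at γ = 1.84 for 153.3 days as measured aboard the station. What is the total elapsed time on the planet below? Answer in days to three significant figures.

Leg 1: γ = 1/√(1 − 0.8702²) = 1/√0.2428 = 2.030; Δt_1 = 2.030 × 134.1 = 272.2 days.
Leg 2: γ = 1/√(1 − 0.780²) = 1/√0.3916 = 1.598; Δt_2 = 1.598 × 301.6 = 482.0 days.
Leg 3: γ = 1/√(1 − 0.5145²) = 1/√0.7353 = 1.166; Δt_3 = 1.166 × 139.5 = 162.7 days.
Leg 4: γ = 1.84; Δt_4 = 1.840 × 153.3 = 282.1 days.
Total: 272.2 + 482.0 + 162.7 + 282.1 days.

Δt = 1200 days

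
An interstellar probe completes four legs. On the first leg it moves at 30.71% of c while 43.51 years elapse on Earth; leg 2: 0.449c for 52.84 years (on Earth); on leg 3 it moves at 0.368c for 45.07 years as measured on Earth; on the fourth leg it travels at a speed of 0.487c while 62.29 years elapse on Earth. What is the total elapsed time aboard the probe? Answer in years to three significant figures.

τ = 185 years

Leg 1: β = 0.3071; γ = 1/√(1 − 0.3071²) = 1/√0.9057 = 1.051; τ_1 = 43.51/1.051 = 41.41 years.
Leg 2: γ = 1/√(1 − 0.449²) = 1/√0.7984 = 1.119; τ_2 = 52.84/1.119 = 47.21 years.
Leg 3: γ = 1/√(1 − 0.368²) = 1/√0.8646 = 1.075; τ_3 = 45.07/1.075 = 41.91 years.
Leg 4: γ = 1/√(1 − 0.487²) = 1/√0.7628 = 1.145; τ_4 = 62.29/1.145 = 54.40 years.
Total: 41.41 + 47.21 + 41.91 + 54.40 years.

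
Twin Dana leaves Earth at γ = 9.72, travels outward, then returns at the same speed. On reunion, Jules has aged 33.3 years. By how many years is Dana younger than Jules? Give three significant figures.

γ = 9.72
Dana's elapsed proper time: τ = 33.3/9.720 = 3.426 years.
Age gap = Δt − τ = 33.3 − 3.426 years.

Δt − τ = 29.9 years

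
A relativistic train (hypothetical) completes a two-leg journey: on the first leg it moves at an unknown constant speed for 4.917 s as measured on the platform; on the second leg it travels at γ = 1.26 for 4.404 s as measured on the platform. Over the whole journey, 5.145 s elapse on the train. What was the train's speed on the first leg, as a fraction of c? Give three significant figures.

Leg 1: speed unknown; τ_1 = 4.917/γ_1.
Leg 2: γ = 1.26; τ_2 = 4.404/1.260 = 3.495 s.
Total proper time: τ_1 + 3.495 = 5.145, so τ_1 = 5.145 − 3.495 = 1.650 s.
γ_1 = 4.917/1.650 = 2.980; β = √(1 − 1/γ²) = √0.8874.

β = 0.942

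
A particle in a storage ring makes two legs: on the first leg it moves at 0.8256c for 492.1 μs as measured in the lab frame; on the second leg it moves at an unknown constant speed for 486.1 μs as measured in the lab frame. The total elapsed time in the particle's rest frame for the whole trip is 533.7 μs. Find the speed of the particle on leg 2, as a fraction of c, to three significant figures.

Leg 1: γ = 1/√(1 − 0.8256²) = 1/√0.3184 = 1.772; τ_1 = 492.1/1.772 = 277.7 μs.
Leg 2: speed unknown; τ_2 = 486.1/γ_2.
Total proper time: 277.7 + τ_2 = 533.7, so τ_2 = 533.7 − 277.7 = 256.0 μs.
γ_2 = 486.1/256.0 = 1.899; β = √(1 − 1/γ²) = √0.7226.

β = 0.850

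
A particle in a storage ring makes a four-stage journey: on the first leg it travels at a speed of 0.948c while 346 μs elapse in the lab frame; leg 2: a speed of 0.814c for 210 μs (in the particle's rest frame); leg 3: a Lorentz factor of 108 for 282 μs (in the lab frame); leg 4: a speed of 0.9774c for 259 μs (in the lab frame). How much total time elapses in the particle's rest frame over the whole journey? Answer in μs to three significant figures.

τ = 377 μs

Leg 1: γ = 1/√(1 − 0.948²) = 1/√0.1013 = 3.142; τ_1 = 346/3.142 = 110.1 μs.
Leg 2: 210 μs is already measured in the particle's rest frame.
Leg 3: γ = 108; τ_3 = 282/108.0 = 2.611 μs.
Leg 4: γ = 1/√(1 − 0.9774²) = 1/√0.04469 = 4.730; τ_4 = 259/4.730 = 54.75 μs.
Total: 110.1 + 210.0 + 2.611 + 54.75 μs.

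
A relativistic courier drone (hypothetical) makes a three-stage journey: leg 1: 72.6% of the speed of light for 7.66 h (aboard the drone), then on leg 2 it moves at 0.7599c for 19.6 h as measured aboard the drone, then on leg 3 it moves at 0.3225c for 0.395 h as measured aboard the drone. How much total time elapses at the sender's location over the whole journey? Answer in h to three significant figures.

Leg 1: β = 0.726; γ = 1/√(1 − 0.726²) = 1/√0.4729 = 1.454; Δt_1 = 1.454 × 7.66 = 11.14 h.
Leg 2: γ = 1/√(1 − 0.7599²) = 1/√0.4226 = 1.538; Δt_2 = 1.538 × 19.6 = 30.15 h.
Leg 3: γ = 1/√(1 − 0.3225²) = 1/√0.8960 = 1.056; Δt_3 = 1.056 × 0.395 = 0.4173 h.
Total: 11.14 + 30.15 + 0.4173 h.

Δt = 41.7 h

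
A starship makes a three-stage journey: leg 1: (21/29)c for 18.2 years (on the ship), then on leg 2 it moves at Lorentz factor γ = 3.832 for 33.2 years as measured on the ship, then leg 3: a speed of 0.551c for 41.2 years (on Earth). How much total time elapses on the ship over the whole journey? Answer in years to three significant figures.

Leg 1: 18.2 years is already measured on the ship.
Leg 2: 33.2 years is already measured on the ship.
Leg 3: γ = 1/√(1 − 0.551²) = 1/√0.6964 = 1.198; τ_3 = 41.2/1.198 = 34.38 years.
Total: 18.20 + 33.20 + 34.38 years.

τ = 85.8 years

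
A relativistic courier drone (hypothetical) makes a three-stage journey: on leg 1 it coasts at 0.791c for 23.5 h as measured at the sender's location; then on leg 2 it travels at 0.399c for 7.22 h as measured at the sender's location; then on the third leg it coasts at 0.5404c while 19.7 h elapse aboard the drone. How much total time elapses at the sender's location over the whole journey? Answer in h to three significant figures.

Leg 1: 23.5 h is already measured at the sender's location.
Leg 2: 7.22 h is already measured at the sender's location.
Leg 3: γ = 1/√(1 − 0.5404²) = 1/√0.7080 = 1.188; Δt_3 = 1.188 × 19.7 = 23.41 h.
Total: 23.50 + 7.220 + 23.41 h.

Δt = 54.1 h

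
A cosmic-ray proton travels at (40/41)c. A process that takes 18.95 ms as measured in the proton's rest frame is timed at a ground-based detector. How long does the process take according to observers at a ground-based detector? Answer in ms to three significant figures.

γ = 1/√(1 − (40/41)²) = 41/9 ≈ 4.556
The interval measured in the proton's rest frame is the proper time (both events occur at the same place in that frame); the lab-frame interval is Δt = γτ = 4.556 × 18.95 ms.

Δt = 86.3 ms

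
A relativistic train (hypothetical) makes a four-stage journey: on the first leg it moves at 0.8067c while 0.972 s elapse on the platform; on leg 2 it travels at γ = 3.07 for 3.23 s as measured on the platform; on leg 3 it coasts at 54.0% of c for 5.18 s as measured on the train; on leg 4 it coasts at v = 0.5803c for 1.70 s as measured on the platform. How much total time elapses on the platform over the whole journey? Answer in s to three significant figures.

Δt = 12.1 s

Leg 1: 0.972 s is already measured on the platform.
Leg 2: 3.23 s is already measured on the platform.
Leg 3: β = 0.540; γ = 1/√(1 − 0.540²) = 1/√0.7084 = 1.188; Δt_3 = 1.188 × 5.18 = 6.154 s.
Leg 4: 1.70 s is already measured on the platform.
Total: 0.9720 + 3.230 + 6.154 + 1.700 s.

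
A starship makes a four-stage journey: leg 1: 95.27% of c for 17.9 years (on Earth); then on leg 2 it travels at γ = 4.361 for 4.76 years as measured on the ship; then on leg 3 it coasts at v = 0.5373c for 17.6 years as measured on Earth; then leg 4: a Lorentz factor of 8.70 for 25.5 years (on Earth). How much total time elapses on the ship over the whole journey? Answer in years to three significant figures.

τ = 28.0 years

Leg 1: β = 0.9527; γ = 1/√(1 − 0.9527²) = 1/√0.09236 = 3.290; τ_1 = 17.9/3.290 = 5.440 years.
Leg 2: 4.76 years is already measured on the ship.
Leg 3: γ = 1/√(1 − 0.5373²) = 1/√0.7113 = 1.186; τ_3 = 17.6/1.186 = 14.84 years.
Leg 4: γ = 8.70; τ_4 = 25.5/8.700 = 2.931 years.
Total: 5.440 + 4.760 + 14.84 + 2.931 years.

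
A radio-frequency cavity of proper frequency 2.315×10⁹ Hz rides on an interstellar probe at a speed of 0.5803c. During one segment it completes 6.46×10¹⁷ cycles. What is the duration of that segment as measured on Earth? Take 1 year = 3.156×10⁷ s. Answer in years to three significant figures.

γ = 1/√(1 − 0.5803²) = 1/√0.6633 = 1.228
Proper time for N cycles: τ = N/f = 6.46×10¹⁷/(2.315×10⁹) = 2.790×10⁸ s = 8.842 years.
Lab-frame duration Δt = γτ = 1.228 × 8.842 = 10.86 years.

Δt = 10.9 years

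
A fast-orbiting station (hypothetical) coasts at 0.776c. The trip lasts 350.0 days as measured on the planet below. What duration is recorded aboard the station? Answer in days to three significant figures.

γ = 1/√(1 − 0.776²) = 1/√0.3978 = 1.585
The interval measured on the planet below is the dilated one; the clock aboard the station measures the proper time τ = Δt/γ = 350.0/1.585 days.

τ = 221 days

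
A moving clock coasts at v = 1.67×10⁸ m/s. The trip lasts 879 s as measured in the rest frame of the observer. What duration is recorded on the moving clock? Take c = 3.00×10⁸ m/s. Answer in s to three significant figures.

β = 1.67×10⁸/3.00×10⁸ = 0.5567; γ = 1/√(1 − 0.5567²) = 1.204
The interval measured in the rest frame of the observer is the dilated one; the clock on the moving clock measures the proper time τ = Δt/γ = 879/1.204 s.

τ = 730 s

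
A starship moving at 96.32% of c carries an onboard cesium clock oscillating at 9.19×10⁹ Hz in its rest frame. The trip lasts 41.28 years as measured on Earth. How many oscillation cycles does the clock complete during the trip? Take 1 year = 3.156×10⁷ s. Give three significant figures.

β = 0.9632; γ = 1/√(1 − 0.9632²) = 1/√0.07225 = 3.720
The oscillator's own cycle count is N = f × τ where τ is the proper time on the ship. τ = Δt/γ = 41.28/3.720 = 11.10 years = 3.502×10⁸ s.
N = 9.19×10⁹ × 3.502×10⁸ = 3.218×10¹⁸.

N = 3.22×10¹⁸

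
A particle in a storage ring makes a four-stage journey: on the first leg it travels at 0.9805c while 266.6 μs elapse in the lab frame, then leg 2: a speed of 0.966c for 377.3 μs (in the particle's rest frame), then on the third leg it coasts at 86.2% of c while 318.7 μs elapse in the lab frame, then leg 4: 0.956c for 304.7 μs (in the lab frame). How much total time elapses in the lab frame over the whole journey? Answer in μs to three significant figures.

Δt = 2350 μs

Leg 1: 266.6 μs is already measured in the lab frame.
Leg 2: γ = 1/√(1 − 0.966²) = 1/√0.06684 = 3.868; Δt_2 = 3.868 × 377.3 = 1459 μs.
Leg 3: 318.7 μs is already measured in the lab frame.
Leg 4: 304.7 μs is already measured in the lab frame.
Total: 266.6 + 1459 + 318.7 + 304.7 μs.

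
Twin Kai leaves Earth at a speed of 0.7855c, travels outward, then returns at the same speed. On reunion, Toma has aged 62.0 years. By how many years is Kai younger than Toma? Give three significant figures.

γ = 1/√(1 − 0.7855²) = 1/√0.3830 = 1.616
Kai's elapsed proper time: τ = 62.0/1.616 = 38.37 years.
Age gap = Δt − τ = 62.0 − 38.37 years.

Δt − τ = 23.6 years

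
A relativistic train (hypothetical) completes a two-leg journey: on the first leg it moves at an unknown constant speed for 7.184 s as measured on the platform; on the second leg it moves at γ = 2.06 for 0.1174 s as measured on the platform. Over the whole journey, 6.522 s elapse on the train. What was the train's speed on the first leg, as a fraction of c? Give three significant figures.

Leg 1: speed unknown; τ_1 = 7.184/γ_1.
Leg 2: γ = 2.06; τ_2 = 0.1174/2.060 = 0.05699 s.
Total proper time: τ_1 + 0.05699 = 6.522, so τ_1 = 6.522 − 0.05699 = 6.465 s.
γ_1 = 7.184/6.465 = 1.111; β = √(1 − 1/γ²) = √0.1901.

β = 0.436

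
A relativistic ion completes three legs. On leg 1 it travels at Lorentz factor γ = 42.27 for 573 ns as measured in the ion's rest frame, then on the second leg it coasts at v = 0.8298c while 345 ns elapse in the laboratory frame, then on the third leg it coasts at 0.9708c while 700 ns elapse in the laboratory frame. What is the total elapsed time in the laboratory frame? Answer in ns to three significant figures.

Leg 1: γ = 42.27; Δt_1 = 42.27 × 573 = 2.422×10⁴ ns.
Leg 2: 345 ns is already measured in the laboratory frame.
Leg 3: 700 ns is already measured in the laboratory frame.
Total: 2.422×10⁴ + 345.0 + 700.0 ns.

Δt = 2.53×10⁴ ns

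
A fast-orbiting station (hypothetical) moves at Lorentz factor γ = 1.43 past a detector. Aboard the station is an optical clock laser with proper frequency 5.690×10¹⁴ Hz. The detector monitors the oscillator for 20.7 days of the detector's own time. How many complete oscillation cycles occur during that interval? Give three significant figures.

γ = 1.43
During 20.7 days of lab time, the oscillator's proper time advances by τ = Δt/γ = 20.7/1.430 = 14.48 days = 1.251×10⁶ s.
N = f × τ = 5.690×10¹⁴ × 1.251×10⁶ = 7.116×10²⁰.

N = 7.12×10²⁰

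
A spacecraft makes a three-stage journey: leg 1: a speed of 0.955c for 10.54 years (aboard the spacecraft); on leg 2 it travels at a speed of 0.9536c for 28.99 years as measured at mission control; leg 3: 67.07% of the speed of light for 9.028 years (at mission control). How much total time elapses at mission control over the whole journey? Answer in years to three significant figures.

Leg 1: γ = 1/√(1 − 0.955²) = 1/√0.08798 = 3.371; Δt_1 = 3.371 × 10.54 = 35.54 years.
Leg 2: 28.99 years is already measured at mission control.
Leg 3: 9.028 years is already measured at mission control.
Total: 35.54 + 28.99 + 9.028 years.

Δt = 73.6 years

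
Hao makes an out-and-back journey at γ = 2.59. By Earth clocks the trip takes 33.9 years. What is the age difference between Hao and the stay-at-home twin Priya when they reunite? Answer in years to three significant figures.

Δt − τ = 20.8 years

γ = 2.59
Hao's elapsed proper time: τ = 33.9/2.590 = 13.09 years.
Age gap = Δt − τ = 33.9 − 13.09 years.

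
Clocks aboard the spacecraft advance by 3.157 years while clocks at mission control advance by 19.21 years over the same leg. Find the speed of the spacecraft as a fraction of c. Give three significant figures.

v = 0.986c

The proper time is measured aboard the spacecraft (both events occur at the spacecraft's location); Δt is measured at mission control. γ = Δt/τ = 19.21/3.157 = 6.085.
β = √(1 − 1/γ²) = √(1 − 0.02701) = √0.9730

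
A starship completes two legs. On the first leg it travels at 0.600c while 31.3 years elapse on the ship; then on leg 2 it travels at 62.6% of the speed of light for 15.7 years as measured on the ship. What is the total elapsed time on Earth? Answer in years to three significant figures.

Δt = 59.3 years

Leg 1: γ = 1/√(1 − 0.600²) = 5/4 = 1.250; Δt_1 = 1.250 × 31.3 = 39.12 years.
Leg 2: β = 0.626; γ = 1/√(1 − 0.626²) = 1/√0.6081 = 1.282; Δt_2 = 1.282 × 15.7 = 20.13 years.
Total: 39.12 + 20.13 years.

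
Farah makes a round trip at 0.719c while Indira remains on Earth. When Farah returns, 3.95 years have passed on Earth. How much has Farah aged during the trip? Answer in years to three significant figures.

τ = 2.75 years

γ = 1/√(1 − 0.719²) = 1/√0.4830 = 1.439
Farah's clock measures proper time along the trip: τ = Δt/γ = 3.95/1.439 years.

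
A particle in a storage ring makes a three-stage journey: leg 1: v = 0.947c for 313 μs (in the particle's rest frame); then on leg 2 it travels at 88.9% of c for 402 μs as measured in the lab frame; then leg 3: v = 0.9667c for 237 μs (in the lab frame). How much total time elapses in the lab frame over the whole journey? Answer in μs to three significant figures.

Δt = 1610 μs

Leg 1: γ = 1/√(1 − 0.947²) = 1/√0.1032 = 3.113; Δt_1 = 3.113 × 313 = 974.4 μs.
Leg 2: 402 μs is already measured in the lab frame.
Leg 3: 237 μs is already measured in the lab frame.
Total: 974.4 + 402.0 + 237.0 μs.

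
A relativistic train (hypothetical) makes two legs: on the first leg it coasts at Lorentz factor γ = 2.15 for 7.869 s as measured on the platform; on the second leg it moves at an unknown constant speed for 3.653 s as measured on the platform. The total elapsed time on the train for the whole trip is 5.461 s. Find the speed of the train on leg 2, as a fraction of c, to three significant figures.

Leg 1: γ = 2.15; τ_1 = 7.869/2.150 = 3.660 s.
Leg 2: speed unknown; τ_2 = 3.653/γ_2.
Total proper time: 3.660 + τ_2 = 5.461, so τ_2 = 5.461 − 3.660 = 1.801 s.
γ_2 = 3.653/1.801 = 2.028; β = √(1 − 1/γ²) = √0.7569.

β = 0.870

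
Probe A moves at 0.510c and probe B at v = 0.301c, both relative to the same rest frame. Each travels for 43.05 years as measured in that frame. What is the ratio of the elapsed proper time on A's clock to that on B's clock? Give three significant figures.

τ_A/τ_B = 0.902

A: γ = 1/√(1 − 0.510²) = 1/√0.7399 = 1.163. B: γ = 1/√(1 − 0.301²) = 1/√0.9094 = 1.049.
τ_A/τ_B = γ_B/γ_A = 1.049/1.163 = 0.9020, so τ_A/τ_B = 0.9020.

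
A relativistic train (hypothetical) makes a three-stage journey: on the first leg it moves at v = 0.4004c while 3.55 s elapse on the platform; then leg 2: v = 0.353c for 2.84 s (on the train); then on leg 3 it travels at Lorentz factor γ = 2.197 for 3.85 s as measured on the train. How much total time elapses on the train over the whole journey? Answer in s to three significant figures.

τ = 9.94 s

Leg 1: γ = 1/√(1 − 0.4004²) = 1/√0.8397 = 1.091; τ_1 = 3.55/1.091 = 3.253 s.
Leg 2: 2.84 s is already measured on the train.
Leg 3: 3.85 s is already measured on the train.
Total: 3.253 + 2.840 + 3.850 s.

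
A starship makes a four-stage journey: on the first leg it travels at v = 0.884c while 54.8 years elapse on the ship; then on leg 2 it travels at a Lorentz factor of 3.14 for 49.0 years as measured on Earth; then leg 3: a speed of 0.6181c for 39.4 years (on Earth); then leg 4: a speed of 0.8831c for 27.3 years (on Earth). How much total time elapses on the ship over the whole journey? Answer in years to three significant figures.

τ = 114 years

Leg 1: 54.8 years is already measured on the ship.
Leg 2: γ = 3.14; τ_2 = 49.0/3.140 = 15.61 years.
Leg 3: γ = 1/√(1 − 0.6181²) = 1/√0.6180 = 1.272; τ_3 = 39.4/1.272 = 30.97 years.
Leg 4: γ = 1/√(1 − 0.8831²) = 1/√0.2201 = 2.131; τ_4 = 27.3/2.131 = 12.81 years.
Total: 54.80 + 15.61 + 30.97 + 12.81 years.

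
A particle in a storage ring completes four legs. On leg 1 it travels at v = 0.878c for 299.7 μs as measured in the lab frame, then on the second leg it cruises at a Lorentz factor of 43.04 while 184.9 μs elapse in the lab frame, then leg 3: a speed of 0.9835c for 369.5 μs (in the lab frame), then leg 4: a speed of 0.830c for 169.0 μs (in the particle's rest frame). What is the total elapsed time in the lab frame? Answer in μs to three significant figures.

Δt = 1160 μs

Leg 1: 299.7 μs is already measured in the lab frame.
Leg 2: 184.9 μs is already measured in the lab frame.
Leg 3: 369.5 μs is already measured in the lab frame.
Leg 4: γ = 1/√(1 − 0.830²) = 1/√0.3111 = 1.793; Δt_4 = 1.793 × 169.0 = 303.0 μs.
Total: 299.7 + 184.9 + 369.5 + 303.0 μs.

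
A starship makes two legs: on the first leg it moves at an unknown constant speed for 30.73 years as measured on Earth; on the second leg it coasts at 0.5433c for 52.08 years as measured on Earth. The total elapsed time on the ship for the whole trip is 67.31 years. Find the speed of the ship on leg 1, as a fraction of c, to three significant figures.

Leg 1: speed unknown; τ_1 = 30.73/γ_1.
Leg 2: γ = 1/√(1 − 0.5433²) = 1/√0.7048 = 1.191; τ_2 = 52.08/1.191 = 43.72 years.
Total proper time: τ_1 + 43.72 = 67.31, so τ_1 = 67.31 − 43.72 = 23.59 years.
γ_1 = 30.73/23.59 = 1.303; β = √(1 − 1/γ²) = √0.4109.

β = 0.641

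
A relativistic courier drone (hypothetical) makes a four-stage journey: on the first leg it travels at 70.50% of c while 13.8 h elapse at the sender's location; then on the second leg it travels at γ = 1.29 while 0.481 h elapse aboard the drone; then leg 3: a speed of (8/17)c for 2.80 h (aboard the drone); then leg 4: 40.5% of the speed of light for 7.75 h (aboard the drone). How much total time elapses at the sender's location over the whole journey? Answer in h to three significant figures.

Leg 1: 13.8 h is already measured at the sender's location.
Leg 2: γ = 1.29; Δt_2 = 1.290 × 0.481 = 0.6205 h.
Leg 3: γ = 1/√(1 − (8/17)²) = 17/15 ≈ 1.133; Δt_3 = 1.133 × 2.80 = 3.173 h.
Leg 4: β = 0.405; γ = 1/√(1 − 0.405²) = 1/√0.8360 = 1.094; Δt_4 = 1.094 × 7.75 = 8.476 h.
Total: 13.80 + 0.6205 + 3.173 + 8.476 h.

Δt = 26.1 h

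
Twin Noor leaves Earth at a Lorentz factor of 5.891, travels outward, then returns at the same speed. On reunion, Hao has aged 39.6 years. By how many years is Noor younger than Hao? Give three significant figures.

γ = 5.891
Noor's elapsed proper time: τ = 39.6/5.891 = 6.722 years.
Age gap = Δt − τ = 39.6 − 6.722 years.

Δt − τ = 32.9 years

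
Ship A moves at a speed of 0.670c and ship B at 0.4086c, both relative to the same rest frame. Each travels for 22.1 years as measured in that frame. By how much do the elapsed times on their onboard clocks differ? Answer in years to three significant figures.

A: γ = 1/√(1 − 0.670²) = 1/√0.5511 = 1.347; τ_A = 22.1/1.347 = 16.41 years.
B: γ = 1/√(1 − 0.4086²) = 1/√0.8330 = 1.096; τ_B = 22.1/1.096 = 20.17 years.

|τ_A − τ_B| = 3.76 years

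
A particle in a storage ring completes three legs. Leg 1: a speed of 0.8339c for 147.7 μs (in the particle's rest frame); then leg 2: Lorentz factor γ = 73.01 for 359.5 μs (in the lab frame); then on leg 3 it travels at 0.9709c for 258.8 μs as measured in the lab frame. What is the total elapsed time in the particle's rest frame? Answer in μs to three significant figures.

Leg 1: 147.7 μs is already measured in the particle's rest frame.
Leg 2: γ = 73.01; τ_2 = 359.5/73.01 = 4.924 μs.
Leg 3: γ = 1/√(1 − 0.9709²) = 1/√0.05735 = 4.176; τ_3 = 258.8/4.176 = 61.98 μs.
Total: 147.7 + 4.924 + 61.98 μs.

τ = 215 μs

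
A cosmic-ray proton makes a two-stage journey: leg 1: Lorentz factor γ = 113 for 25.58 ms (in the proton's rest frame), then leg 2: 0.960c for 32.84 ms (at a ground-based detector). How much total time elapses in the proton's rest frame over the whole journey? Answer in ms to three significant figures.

Leg 1: 25.58 ms is already measured in the proton's rest frame.
Leg 2: γ = 1/√(1 − 0.960²) = 25/7 ≈ 3.571; τ_2 = 32.84/3.571 = 9.195 ms.
Total: 25.58 + 9.195 ms.

τ = 34.8 ms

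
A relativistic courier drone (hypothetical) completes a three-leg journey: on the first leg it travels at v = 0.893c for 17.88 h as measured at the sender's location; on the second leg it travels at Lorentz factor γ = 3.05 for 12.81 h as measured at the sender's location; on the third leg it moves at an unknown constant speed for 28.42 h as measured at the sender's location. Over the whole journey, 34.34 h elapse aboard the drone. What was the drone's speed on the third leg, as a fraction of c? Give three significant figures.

β = 0.629

Leg 1: γ = 1/√(1 − 0.893²) = 1/√0.2026 = 2.222; τ_1 = 17.88/2.222 = 8.047 h.
Leg 2: γ = 3.05; τ_2 = 12.81/3.050 = 4.200 h.
Leg 3: speed unknown; τ_3 = 28.42/γ_3.
Total proper time: 8.047 + 4.200 + τ_3 = 34.34, so τ_3 = 34.34 − 12.25 = 22.09 h.
γ_3 = 28.42/22.09 = 1.286; β = √(1 − 1/γ²) = √0.3957.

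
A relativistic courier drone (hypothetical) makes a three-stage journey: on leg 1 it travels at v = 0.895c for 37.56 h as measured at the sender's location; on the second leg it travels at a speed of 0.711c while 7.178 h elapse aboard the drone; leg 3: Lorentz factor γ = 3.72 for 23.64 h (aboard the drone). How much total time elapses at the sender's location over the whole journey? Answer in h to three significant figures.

Δt = 136 h

Leg 1: 37.56 h is already measured at the sender's location.
Leg 2: γ = 1/√(1 − 0.711²) = 1/√0.4945 = 1.422; Δt_2 = 1.422 × 7.178 = 10.21 h.
Leg 3: γ = 3.72; Δt_3 = 3.720 × 23.64 = 87.94 h.
Total: 37.56 + 10.21 + 87.94 h.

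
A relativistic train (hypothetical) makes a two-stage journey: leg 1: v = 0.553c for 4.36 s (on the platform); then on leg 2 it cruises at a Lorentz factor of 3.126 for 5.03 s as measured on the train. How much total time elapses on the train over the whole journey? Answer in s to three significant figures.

τ = 8.66 s

Leg 1: γ = 1/√(1 − 0.553²) = 1/√0.6942 = 1.200; τ_1 = 4.36/1.200 = 3.633 s.
Leg 2: 5.03 s is already measured on the train.
Total: 3.633 + 5.030 s.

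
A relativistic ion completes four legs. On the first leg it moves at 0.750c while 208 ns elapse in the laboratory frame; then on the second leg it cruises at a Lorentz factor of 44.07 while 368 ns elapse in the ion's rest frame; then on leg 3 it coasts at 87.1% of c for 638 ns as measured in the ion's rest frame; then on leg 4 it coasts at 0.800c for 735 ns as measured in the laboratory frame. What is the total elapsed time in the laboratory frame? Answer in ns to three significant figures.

Leg 1: 208 ns is already measured in the laboratory frame.
Leg 2: γ = 44.07; Δt_2 = 44.07 × 368 = 1.622×10⁴ ns.
Leg 3: β = 0.871; γ = 1/√(1 − 0.871²) = 1/√0.2414 = 2.035; Δt_3 = 2.035 × 638 = 1299 ns.
Leg 4: 735 ns is already measured in the laboratory frame.
Total: 208.0 + 1.622×10⁴ + 1299 + 735.0 ns.

Δt = 1.85×10⁴ ns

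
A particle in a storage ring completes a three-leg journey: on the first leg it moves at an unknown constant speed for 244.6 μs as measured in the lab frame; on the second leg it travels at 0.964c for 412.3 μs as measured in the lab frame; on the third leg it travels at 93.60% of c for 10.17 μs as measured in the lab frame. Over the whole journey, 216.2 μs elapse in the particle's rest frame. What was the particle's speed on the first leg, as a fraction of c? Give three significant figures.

Leg 1: speed unknown; τ_1 = 244.6/γ_1.
Leg 2: γ = 1/√(1 − 0.964²) = 1/√0.07070 = 3.761; τ_2 = 412.3/3.761 = 109.6 μs.
Leg 3: β = 0.9360; γ = 1/√(1 − 0.9360²) = 1/√0.1239 = 2.841; τ_3 = 10.17/2.841 = 3.580 μs.
Total proper time: τ_1 + 109.6 + 3.580 = 216.2, so τ_1 = 216.2 − 113.2 = 103.0 μs.
γ_1 = 244.6/103.0 = 2.375; β = √(1 − 1/γ²) = √0.8227.

β = 0.907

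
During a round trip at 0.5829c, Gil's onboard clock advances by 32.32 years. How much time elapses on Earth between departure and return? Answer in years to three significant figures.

Δt = 39.8 years

γ = 1/√(1 − 0.5829²) = 1/√0.6602 = 1.231
Earth-frame duration is the dilated interval: Δt = γτ = 1.231 × 32.32 years.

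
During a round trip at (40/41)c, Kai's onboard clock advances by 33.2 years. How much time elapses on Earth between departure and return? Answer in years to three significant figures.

Δt = 151 years

γ = 1/√(1 − (40/41)²) = 41/9 ≈ 4.556
Earth-frame duration is the dilated interval: Δt = γτ = 4.556 × 33.2 years.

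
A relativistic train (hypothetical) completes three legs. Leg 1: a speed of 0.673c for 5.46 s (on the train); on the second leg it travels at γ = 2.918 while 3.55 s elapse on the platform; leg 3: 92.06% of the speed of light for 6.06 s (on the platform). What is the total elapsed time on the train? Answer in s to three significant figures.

Leg 1: 5.46 s is already measured on the train.
Leg 2: γ = 2.918; τ_2 = 3.55/2.918 = 1.217 s.
Leg 3: β = 0.9206; γ = 1/√(1 − 0.9206²) = 1/√0.1525 = 2.561; τ_3 = 6.06/2.561 = 2.366 s.
Total: 5.460 + 1.217 + 2.366 s.

τ = 9.04 s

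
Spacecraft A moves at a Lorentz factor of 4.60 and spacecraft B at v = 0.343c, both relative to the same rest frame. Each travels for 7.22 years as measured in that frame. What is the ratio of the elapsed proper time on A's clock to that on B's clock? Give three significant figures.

A: γ = 4.60. B: γ = 1/√(1 − 0.343²) = 1/√0.8824 = 1.065.
τ_A/τ_B = γ_B/γ_A = 1.065/4.600 = 0.2314, so τ_A/τ_B = 0.2314.

τ_A/τ_B = 0.231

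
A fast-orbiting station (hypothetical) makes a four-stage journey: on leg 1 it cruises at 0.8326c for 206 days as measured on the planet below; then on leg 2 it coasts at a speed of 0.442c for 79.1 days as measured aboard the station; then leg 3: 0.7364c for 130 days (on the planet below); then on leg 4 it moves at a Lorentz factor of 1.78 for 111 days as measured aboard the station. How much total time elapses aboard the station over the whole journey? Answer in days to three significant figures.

τ = 392 days

Leg 1: γ = 1/√(1 − 0.8326²) = 1/√0.3068 = 1.805; τ_1 = 206/1.805 = 114.1 days.
Leg 2: 79.1 days is already measured aboard the station.
Leg 3: γ = 1/√(1 − 0.7364²) = 1/√0.4577 = 1.478; τ_3 = 130/1.478 = 87.95 days.
Leg 4: 111 days is already measured aboard the station.
Total: 114.1 + 79.10 + 87.95 + 111.0 days.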